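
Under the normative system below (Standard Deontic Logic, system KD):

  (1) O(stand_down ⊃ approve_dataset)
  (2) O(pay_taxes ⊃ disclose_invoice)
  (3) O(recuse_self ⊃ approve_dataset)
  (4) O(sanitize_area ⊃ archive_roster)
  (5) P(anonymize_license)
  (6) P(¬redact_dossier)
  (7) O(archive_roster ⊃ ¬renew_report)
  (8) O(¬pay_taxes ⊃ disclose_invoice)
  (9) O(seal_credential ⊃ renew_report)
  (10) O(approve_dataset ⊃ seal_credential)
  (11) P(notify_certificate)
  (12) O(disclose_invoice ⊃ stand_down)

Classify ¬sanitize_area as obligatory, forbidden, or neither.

Premises 2 and 8 are O(pay_taxes ⊃ disclose_invoice) and O(¬pay_taxes ⊃ disclose_invoice); every ideal world satisfies pay_taxes or ¬pay_taxes, so in either case disclose_invoice holds — hence O(disclose_invoice).
Applying K to premise 12 (O(disclose_invoice ⊃ stand_down)) and O(disclose_invoice) yields O(stand_down).
From O(stand_down) and premise 1, O(stand_down ⊃ approve_dataset), we obtain O(approve_dataset).
Premise 10 is O(approve_dataset ⊃ seal_credential); since O(approve_dataset), deontic closure gives O(seal_credential).
Premise 9 is O(seal_credential ⊃ renew_report); since O(seal_credential), deontic closure gives O(renew_report).
Premise 7 is O(archive_roster ⊃ ¬renew_report); contrapositively O(renew_report ⊃ ¬archive_roster). Since O(renew_report) holds, K gives O(¬archive_roster).
Premise 4 is O(sanitize_area ⊃ archive_roster); contrapositively O(¬archive_roster ⊃ ¬sanitize_area). Since O(¬archive_roster) holds, K gives O(¬sanitize_area).
Premises 3, 5, 6, 11 do not contribute to this derivation.
Hence ¬sanitize_area is obligatory.

Obligatory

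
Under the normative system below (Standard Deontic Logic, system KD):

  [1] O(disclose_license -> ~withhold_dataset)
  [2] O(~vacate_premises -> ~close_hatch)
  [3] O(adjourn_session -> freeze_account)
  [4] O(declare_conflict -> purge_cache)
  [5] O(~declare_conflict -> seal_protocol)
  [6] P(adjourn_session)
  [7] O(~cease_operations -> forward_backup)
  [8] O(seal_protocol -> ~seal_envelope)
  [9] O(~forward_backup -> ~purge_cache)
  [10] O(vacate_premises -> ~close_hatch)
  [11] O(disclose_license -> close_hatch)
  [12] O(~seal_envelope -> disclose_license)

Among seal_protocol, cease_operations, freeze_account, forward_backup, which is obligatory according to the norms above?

Premises 2 and 10 cover both cases: O(~vacate_premises -> ~close_hatch) and O(vacate_premises -> ~close_hatch). Since ~vacate_premises ∨ vacate_premises is a tautology, O(~close_hatch) follows.
The contrapositive of premise 11 (O(disclose_license -> close_hatch)) is O(~close_hatch -> ~disclose_license), and O(~close_hatch) is already established, so O(~disclose_license).
Premise 12 is O(~seal_envelope -> disclose_license); contrapositively O(~disclose_license -> seal_envelope). Since O(~disclose_license) holds, K gives O(seal_envelope).
The contrapositive of premise 8 (O(seal_protocol -> ~seal_envelope)) is O(seal_envelope -> ~seal_protocol), and O(seal_envelope) is already established, so O(~seal_protocol).
Premise 5 is O(~declare_conflict -> seal_protocol); contrapositively O(~seal_protocol -> declare_conflict). Since O(~seal_protocol) holds, K gives O(declare_conflict).
Premise 4 is O(declare_conflict -> purge_cache); since O(declare_conflict), deontic closure gives O(purge_cache).
The contrapositive of premise 9 (O(~forward_backup -> ~purge_cache)) is O(purge_cache -> forward_backup), and O(purge_cache) is already established, so O(forward_backup).
So O(forward_backup) holds — forward_backup is obligatory. None of the other listed options is made obligatory by any chain of premises.

forward_backup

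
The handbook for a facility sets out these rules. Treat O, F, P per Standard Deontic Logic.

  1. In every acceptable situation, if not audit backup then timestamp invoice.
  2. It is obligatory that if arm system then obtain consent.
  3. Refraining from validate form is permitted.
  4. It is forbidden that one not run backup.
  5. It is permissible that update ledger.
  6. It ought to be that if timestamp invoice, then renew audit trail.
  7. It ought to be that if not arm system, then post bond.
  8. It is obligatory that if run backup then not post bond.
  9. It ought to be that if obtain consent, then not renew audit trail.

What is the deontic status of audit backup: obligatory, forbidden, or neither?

Premise 4 is F(¬run_backup), i.e. O(run_backup).
With premise 8, O(run_backup → ¬post_bond), the K-axiom yields O(¬post_bond).
Premise 7 is O(¬arm_system → post_bond); contrapositively O(¬post_bond → arm_system). Since O(¬post_bond) holds, K gives O(arm_system).
Applying K to premise 2 (O(arm_system → obtain_consent)) and O(arm_system) yields O(obtain_consent).
With premise 9, O(obtain_consent → ¬renew_audit_trail), the K-axiom yields O(¬renew_audit_trail).
The contrapositive of premise 6 (O(timestamp_invoice → renew_audit_trail)) is O(¬renew_audit_trail → ¬timestamp_invoice), and O(¬renew_audit_trail) is already established, so O(¬timestamp_invoice).
Premise 1 is O(¬audit_backup → timestamp_invoice); contrapositively O(¬timestamp_invoice → audit_backup). Since O(¬timestamp_invoice) holds, K gives O(audit_backup).
Premises 3, 5 do not contribute to this derivation.
Hence audit_backup is obligatory.

Obligatory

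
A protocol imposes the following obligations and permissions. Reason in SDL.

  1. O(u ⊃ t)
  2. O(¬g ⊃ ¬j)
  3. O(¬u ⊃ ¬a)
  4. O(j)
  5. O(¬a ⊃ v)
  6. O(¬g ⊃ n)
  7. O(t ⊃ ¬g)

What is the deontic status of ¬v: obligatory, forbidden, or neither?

From premise 4 we have O(j).
The contrapositive of premise 2 (O(¬g ⊃ ¬j)) is O(j ⊃ g), and O(j) is already established, so O(g).
Premise 7 is O(t ⊃ ¬g); contrapositively O(g ⊃ ¬t). Since O(g) holds, K gives O(¬t).
Premise 1 is O(u ⊃ t); contrapositively O(¬t ⊃ ¬u). Since O(¬t) holds, K gives O(¬u).
Applying K to premise 3 (O(¬u ⊃ ¬a)) and O(¬u) yields O(¬a).
Premise 5 is O(¬a ⊃ v); since O(¬a), deontic closure gives O(v).
Premise 6 does not contribute to this derivation.
Thus O(v), which is F(¬v): ¬v is forbidden.

Forbidden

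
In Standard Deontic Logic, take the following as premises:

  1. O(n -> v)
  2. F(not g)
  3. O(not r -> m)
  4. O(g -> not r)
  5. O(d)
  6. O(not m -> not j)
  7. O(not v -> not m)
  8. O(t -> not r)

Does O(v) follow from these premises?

F(not g) at premise 2 means O(g).
From O(g) and premise 4, O(g -> not r), we obtain O(not r).
With premise 3, O(not r -> m), the K-axiom yields O(m).
The contrapositive of premise 7 (O(not v -> not m)) is O(m -> v), and O(m) is already established, so O(v).
Premises 1, 5, 6, 8 do not contribute to this derivation.
So O(v) follows.

Yes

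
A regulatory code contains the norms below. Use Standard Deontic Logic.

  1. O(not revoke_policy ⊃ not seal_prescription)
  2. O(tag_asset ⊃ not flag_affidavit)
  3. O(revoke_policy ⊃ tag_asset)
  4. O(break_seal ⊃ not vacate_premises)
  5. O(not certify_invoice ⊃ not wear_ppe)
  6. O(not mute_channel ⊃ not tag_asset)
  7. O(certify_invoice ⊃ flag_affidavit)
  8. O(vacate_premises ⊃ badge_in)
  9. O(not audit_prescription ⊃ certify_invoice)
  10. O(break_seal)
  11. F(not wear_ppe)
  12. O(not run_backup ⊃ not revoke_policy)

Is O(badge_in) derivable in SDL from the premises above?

Premise 8 is O(vacate_premises ⊃ badge_in), but O(vacate_premises) is not derivable from the premises, so it does not yield O(badge_in).
No other premise forces O(badge_in). An ideal world satisfying every premise can still have badge_in false, so O(badge_in) is not derivable.

No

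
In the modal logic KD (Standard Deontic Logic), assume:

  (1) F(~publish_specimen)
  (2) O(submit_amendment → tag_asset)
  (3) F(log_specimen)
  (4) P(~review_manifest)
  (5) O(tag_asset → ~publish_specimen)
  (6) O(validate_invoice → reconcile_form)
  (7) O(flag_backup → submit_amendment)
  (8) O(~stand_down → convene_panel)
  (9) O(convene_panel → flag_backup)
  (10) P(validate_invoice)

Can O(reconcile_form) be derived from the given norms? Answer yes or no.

No

Premise 6 is O(validate_invoice → reconcile_form), but O(validate_invoice) is not derivable from the premises (the permission P(validate_invoice) asserts only ~O(~validate_invoice), not O(validate_invoice)), so it does not yield O(reconcile_form).
No other premise forces O(reconcile_form). An ideal world satisfying every premise can still have reconcile_form false, so O(reconcile_form) is not derivable.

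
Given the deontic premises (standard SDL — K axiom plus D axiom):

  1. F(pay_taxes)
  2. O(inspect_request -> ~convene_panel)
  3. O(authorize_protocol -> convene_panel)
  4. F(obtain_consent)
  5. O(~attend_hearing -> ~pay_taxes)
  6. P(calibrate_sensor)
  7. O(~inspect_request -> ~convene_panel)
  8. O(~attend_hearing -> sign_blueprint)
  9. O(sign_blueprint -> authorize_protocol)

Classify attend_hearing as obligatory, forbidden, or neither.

Premises 7 and 2 are O(~inspect_request -> ~convene_panel) and O(inspect_request -> ~convene_panel); every ideal world satisfies ~inspect_request or inspect_request, so in either case ~convene_panel holds — hence O(~convene_panel).
The contrapositive of premise 3 (O(authorize_protocol -> convene_panel)) is O(~convene_panel -> ~authorize_protocol), and O(~convene_panel) is already established, so O(~authorize_protocol).
The contrapositive of premise 9 (O(sign_blueprint -> authorize_protocol)) is O(~authorize_protocol -> ~sign_blueprint), and O(~authorize_protocol) is already established, so O(~sign_blueprint).
Premise 8 is O(~attend_hearing -> sign_blueprint); contrapositively O(~sign_blueprint -> attend_hearing). Since O(~sign_blueprint) holds, K gives O(attend_hearing).
Premises 1, 4, 5, 6 do not contribute to this derivation.
Hence attend_hearing is obligatory.

Obligatory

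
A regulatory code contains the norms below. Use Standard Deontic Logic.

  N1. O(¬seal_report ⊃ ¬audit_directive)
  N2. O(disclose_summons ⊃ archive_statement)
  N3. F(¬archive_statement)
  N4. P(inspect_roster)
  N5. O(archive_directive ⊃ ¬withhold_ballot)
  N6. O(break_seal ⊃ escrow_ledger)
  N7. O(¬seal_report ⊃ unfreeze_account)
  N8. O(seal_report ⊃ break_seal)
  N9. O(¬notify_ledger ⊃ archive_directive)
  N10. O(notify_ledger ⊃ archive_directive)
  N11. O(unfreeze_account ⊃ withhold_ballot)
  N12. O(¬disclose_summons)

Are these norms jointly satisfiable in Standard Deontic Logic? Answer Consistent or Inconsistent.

Consistent

Premise 2 is O(disclose_summons ⊃ archive_statement); even if O(archive_statement) held, inferring O(disclose_summons) would be affirming the consequent — invalid.
So O(disclose_summons) is not derivable, and the apparent clash with O(¬disclose_summons) does not arise.
A world satisfying every obligation exists (e.g. archive_directive=true, archive_statement=true, audit_directive=false, break_seal=true, disclose_summons=false, escrow_ledger=true, inspect_roster=false, notify_ledger=false, seal_report=true, unfreeze_account=false, withhold_ballot=false); no atom is both obligatory and forbidden, so the set is consistent.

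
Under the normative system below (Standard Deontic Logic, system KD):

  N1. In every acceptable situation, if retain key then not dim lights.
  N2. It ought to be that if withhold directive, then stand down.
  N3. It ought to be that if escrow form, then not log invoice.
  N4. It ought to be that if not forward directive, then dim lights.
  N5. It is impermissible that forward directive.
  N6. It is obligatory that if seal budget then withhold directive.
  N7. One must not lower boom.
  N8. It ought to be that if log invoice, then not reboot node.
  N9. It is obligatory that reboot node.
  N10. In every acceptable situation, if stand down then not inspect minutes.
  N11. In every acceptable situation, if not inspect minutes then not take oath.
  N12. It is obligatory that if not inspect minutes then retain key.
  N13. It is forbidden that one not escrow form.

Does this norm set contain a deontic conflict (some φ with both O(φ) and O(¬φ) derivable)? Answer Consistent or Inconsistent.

Consistent

Premise 8 is O(log_invoice → ¬reboot_node), but O(log_invoice) is not derivable from the premises, so it does not yield O(¬reboot_node).
So O(¬reboot_node) is not derivable, and the apparent clash with O(reboot_node) does not arise.
A world satisfying every obligation exists (e.g. dim_lights=true, escrow_form=true, forward_directive=false, inspect_minutes=true, log_invoice=false, lower_boom=false, reboot_node=true, retain_key=false, seal_budget=false, stand_down=false, take_oath=false, withhold_directive=false); no atom is both obligatory and forbidden, so the set is consistent.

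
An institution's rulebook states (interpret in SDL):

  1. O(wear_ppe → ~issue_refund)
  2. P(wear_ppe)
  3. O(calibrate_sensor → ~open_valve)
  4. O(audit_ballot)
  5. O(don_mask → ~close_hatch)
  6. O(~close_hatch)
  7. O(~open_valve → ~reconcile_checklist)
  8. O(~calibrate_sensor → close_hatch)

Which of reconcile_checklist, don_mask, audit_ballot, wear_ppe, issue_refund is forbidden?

reconcile_checklist

Premise 6 gives O(~close_hatch).
Premise 8, O(~calibrate_sensor → close_hatch), contraposes to O(~close_hatch → calibrate_sensor); with O(~close_hatch) we get O(calibrate_sensor).
With premise 3, O(calibrate_sensor → ~open_valve), the K-axiom yields O(~open_valve).
With premise 7, O(~open_valve → ~reconcile_checklist), the K-axiom yields O(~reconcile_checklist).
So O(~reconcile_checklist) holds, i.e. reconcile_checklist is forbidden. None of the other listed options is forbidden under the premises.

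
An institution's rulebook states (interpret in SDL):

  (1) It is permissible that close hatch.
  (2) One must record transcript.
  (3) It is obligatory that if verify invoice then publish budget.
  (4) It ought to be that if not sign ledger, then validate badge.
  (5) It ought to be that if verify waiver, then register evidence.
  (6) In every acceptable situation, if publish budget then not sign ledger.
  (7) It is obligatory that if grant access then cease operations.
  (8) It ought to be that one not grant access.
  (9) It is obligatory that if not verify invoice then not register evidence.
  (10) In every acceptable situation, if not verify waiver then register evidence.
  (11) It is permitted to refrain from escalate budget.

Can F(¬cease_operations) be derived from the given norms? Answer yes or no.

No

Premise 7 is O(grant_access → cease_operations), but O(grant_access) is not derivable from the premises, so it does not yield O(cease_operations).
No other premise forces O(cease_operations). An ideal world satisfying every premise can still have ¬cease_operations true, so F(¬cease_operations) is not derivable.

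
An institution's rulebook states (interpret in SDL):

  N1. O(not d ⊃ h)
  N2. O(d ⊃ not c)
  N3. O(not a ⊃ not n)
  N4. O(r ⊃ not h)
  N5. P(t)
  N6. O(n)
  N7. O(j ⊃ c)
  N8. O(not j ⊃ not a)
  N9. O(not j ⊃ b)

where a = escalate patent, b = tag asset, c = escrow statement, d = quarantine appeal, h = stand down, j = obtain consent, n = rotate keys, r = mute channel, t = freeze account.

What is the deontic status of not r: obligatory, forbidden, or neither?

Obligatory

From premise 6 we have O(n).
The contrapositive of premise 3 (O(not a ⊃ not n)) is O(n ⊃ a), and O(n) is already established, so O(a).
Premise 8 is O(not j ⊃ not a); contrapositively O(a ⊃ j). Since O(a) holds, K gives O(j).
With premise 7, O(j ⊃ c), the K-axiom yields O(c).
Premise 2 is O(d ⊃ not c); contrapositively O(c ⊃ not d). Since O(c) holds, K gives O(not d).
Applying K to premise 1 (O(not d ⊃ h)) and O(not d) yields O(h).
Premise 4, O(r ⊃ not h), contraposes to O(h ⊃ not r); with O(h) we get O(not r).
Premises 5, 9 do not contribute to this derivation.
Hence not r is obligatory.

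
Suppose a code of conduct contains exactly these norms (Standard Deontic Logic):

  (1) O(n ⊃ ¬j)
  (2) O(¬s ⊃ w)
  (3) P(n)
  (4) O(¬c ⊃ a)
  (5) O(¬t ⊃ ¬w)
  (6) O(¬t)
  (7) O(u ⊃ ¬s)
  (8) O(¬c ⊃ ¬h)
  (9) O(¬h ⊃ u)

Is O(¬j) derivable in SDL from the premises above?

No

Premise 1 is O(n ⊃ ¬j), but O(n) is not derivable from the premises (the permission P(n) asserts only ¬O(¬n), not O(n)), so it does not yield O(¬j).
No other premise forces O(¬j). An ideal world satisfying every premise can still have ¬j false, so O(¬j) is not derivable.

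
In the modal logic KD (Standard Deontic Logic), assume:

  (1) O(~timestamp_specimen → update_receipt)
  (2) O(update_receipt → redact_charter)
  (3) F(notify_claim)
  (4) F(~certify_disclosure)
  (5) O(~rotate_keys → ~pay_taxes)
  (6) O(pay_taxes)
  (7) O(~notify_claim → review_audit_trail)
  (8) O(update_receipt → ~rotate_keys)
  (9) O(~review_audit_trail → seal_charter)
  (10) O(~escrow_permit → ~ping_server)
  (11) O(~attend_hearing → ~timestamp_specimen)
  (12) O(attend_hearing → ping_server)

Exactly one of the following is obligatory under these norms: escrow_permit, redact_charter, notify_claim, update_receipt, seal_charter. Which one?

escrow_permit

Premise 6 gives O(pay_taxes).
The contrapositive of premise 5 (O(~rotate_keys → ~pay_taxes)) is O(pay_taxes → rotate_keys), and O(pay_taxes) is already established, so O(rotate_keys).
The contrapositive of premise 8 (O(update_receipt → ~rotate_keys)) is O(rotate_keys → ~update_receipt), and O(rotate_keys) is already established, so O(~update_receipt).
Premise 1 is O(~timestamp_specimen → update_receipt); contrapositively O(~update_receipt → timestamp_specimen). Since O(~update_receipt) holds, K gives O(timestamp_specimen).
The contrapositive of premise 11 (O(~attend_hearing → ~timestamp_specimen)) is O(timestamp_specimen → attend_hearing), and O(timestamp_specimen) is already established, so O(attend_hearing).
From O(attend_hearing) and premise 12, O(attend_hearing → ping_server), we obtain O(ping_server).
Premise 10 is O(~escrow_permit → ~ping_server); contrapositively O(ping_server → escrow_permit). Since O(ping_server) holds, K gives O(escrow_permit).
So O(escrow_permit) holds — escrow_permit is obligatory. None of the other listed options is made obligatory by any chain of premises.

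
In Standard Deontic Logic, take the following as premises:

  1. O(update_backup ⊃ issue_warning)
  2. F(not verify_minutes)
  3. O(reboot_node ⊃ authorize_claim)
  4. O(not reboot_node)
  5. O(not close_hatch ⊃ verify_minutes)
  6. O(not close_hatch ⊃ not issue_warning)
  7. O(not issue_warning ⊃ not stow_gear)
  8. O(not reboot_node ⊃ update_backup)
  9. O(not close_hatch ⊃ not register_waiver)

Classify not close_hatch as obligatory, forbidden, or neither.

Premise 4 states O(not reboot_node) outright.
Premise 8 is O(not reboot_node ⊃ update_backup); since O(not reboot_node), deontic closure gives O(update_backup).
From O(update_backup) and premise 1, O(update_backup ⊃ issue_warning), we obtain O(issue_warning).
Premise 6 is O(not close_hatch ⊃ not issue_warning); contrapositively O(issue_warning ⊃ close_hatch). Since O(issue_warning) holds, K gives O(close_hatch).
Premises 2, 3, 5, 7, 9 do not contribute to this derivation.
Thus O(close_hatch), which is F(not close_hatch): not close_hatch is forbidden.

Forbidden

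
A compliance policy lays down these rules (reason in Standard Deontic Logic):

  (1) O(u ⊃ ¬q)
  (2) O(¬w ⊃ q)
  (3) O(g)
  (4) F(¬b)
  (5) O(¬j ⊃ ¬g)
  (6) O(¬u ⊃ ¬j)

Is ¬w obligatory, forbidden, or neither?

Forbidden

From premise 3 we have O(g).
The contrapositive of premise 5 (O(¬j ⊃ ¬g)) is O(g ⊃ j), and O(g) is already established, so O(j).
Premise 6 is O(¬u ⊃ ¬j); contrapositively O(j ⊃ u). Since O(j) holds, K gives O(u).
Premise 1 is O(u ⊃ ¬q); since O(u), deontic closure gives O(¬q).
Premise 2 is O(¬w ⊃ q); contrapositively O(¬q ⊃ w). Since O(¬q) holds, K gives O(w).
Premise 4 does not contribute to this derivation.
Thus O(w), which is F(¬w): ¬w is forbidden.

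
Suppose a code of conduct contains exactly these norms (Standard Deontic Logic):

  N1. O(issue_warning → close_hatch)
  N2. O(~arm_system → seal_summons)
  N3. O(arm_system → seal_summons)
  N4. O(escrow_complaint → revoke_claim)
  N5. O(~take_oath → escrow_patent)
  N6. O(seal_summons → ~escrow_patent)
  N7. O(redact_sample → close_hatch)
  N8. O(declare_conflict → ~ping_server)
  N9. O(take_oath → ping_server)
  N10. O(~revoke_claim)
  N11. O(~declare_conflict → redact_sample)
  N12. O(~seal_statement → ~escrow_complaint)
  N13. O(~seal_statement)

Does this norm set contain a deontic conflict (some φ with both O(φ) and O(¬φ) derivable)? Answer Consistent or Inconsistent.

Consistent

Premise 4 is O(escrow_complaint → revoke_claim), but O(escrow_complaint) is not derivable from the premises, so it does not yield O(revoke_claim).
So O(revoke_claim) is not derivable, and the apparent clash with O(~revoke_claim) does not arise.
A world satisfying every obligation exists (e.g. arm_system=false, close_hatch=true, declare_conflict=false, escrow_complaint=false, escrow_patent=false, issue_warning=false, ping_server=true, redact_sample=true, revoke_claim=false, seal_statement=false, seal_summons=true, take_oath=true); no atom is both obligatory and forbidden, so the set is consistent.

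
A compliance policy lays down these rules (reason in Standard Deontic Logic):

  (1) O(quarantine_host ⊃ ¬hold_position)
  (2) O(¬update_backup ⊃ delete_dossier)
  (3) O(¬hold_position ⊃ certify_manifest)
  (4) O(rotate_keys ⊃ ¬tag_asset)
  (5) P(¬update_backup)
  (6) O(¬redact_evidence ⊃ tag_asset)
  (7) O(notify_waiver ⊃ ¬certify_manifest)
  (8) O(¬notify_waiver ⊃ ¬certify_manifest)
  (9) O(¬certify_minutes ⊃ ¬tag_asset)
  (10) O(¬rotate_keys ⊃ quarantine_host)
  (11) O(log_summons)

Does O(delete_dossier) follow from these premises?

No

Premise 2 is O(¬update_backup ⊃ delete_dossier), but O(¬update_backup) is not derivable from the premises (the permission P(¬update_backup) asserts only ¬O(update_backup), not O(¬update_backup)), so it does not yield O(delete_dossier).
No other premise forces O(delete_dossier). An ideal world satisfying every premise can still have delete_dossier false, so O(delete_dossier) is not derivable.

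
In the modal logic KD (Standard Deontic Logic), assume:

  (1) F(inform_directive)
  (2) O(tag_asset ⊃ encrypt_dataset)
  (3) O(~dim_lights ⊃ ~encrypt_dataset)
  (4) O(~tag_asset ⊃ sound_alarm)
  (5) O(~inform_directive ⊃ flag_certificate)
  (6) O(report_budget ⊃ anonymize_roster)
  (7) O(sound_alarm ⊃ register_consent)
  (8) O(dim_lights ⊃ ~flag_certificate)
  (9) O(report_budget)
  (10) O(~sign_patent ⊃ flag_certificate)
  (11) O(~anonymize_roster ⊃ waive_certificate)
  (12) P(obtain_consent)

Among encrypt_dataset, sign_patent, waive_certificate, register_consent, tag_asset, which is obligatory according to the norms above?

register_consent

Premise 1 is F(inform_directive), i.e. O(~inform_directive).
From O(~inform_directive) and premise 5, O(~inform_directive ⊃ flag_certificate), we obtain O(flag_certificate).
Premise 8, O(dim_lights ⊃ ~flag_certificate), contraposes to O(flag_certificate ⊃ ~dim_lights); with O(flag_certificate) we get O(~dim_lights).
From O(~dim_lights) and premise 3, O(~dim_lights ⊃ ~encrypt_dataset), we obtain O(~encrypt_dataset).
The contrapositive of premise 2 (O(tag_asset ⊃ encrypt_dataset)) is O(~encrypt_dataset ⊃ ~tag_asset), and O(~encrypt_dataset) is already established, so O(~tag_asset).
From O(~tag_asset) and premise 4, O(~tag_asset ⊃ sound_alarm), we obtain O(sound_alarm).
Applying K to premise 7 (O(sound_alarm ⊃ register_consent)) and O(sound_alarm) yields O(register_consent).
So O(register_consent) holds — register_consent is obligatory. None of the other listed options is made obligatory by any chain of premises.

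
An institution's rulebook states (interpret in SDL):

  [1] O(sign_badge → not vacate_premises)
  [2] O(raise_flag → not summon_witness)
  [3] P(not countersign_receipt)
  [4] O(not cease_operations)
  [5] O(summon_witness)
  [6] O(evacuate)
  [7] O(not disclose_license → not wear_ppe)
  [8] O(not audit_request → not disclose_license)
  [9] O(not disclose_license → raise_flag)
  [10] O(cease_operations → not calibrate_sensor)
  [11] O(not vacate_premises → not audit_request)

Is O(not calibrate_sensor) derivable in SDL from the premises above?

Premise 10 is O(cease_operations → not calibrate_sensor), but O(cease_operations) is not derivable from the premises, so it does not yield O(not calibrate_sensor).
No other premise forces O(not calibrate_sensor). An ideal world satisfying every premise can still have not calibrate_sensor false, so O(not calibrate_sensor) is not derivable.

No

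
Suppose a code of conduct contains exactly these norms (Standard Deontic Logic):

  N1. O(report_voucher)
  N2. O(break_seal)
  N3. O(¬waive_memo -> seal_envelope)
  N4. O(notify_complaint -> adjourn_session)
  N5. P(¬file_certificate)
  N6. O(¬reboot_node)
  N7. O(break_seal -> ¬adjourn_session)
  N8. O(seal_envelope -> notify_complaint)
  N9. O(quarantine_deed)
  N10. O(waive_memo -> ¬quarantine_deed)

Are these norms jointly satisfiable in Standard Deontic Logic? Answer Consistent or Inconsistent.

From premise 9 we have O(quarantine_deed).
Premise 10, O(waive_memo -> ¬quarantine_deed), contraposes to O(quarantine_deed -> ¬waive_memo); with O(quarantine_deed) we get O(¬waive_memo).
Premise 3 is O(¬waive_memo -> seal_envelope); since O(¬waive_memo), deontic closure gives O(seal_envelope).
From O(seal_envelope) and premise 8, O(seal_envelope -> notify_complaint), we obtain O(notify_complaint).
From O(notify_complaint) and premise 4, O(notify_complaint -> adjourn_session), we obtain O(adjourn_session).
The contrapositive of premise 7 (O(break_seal -> ¬adjourn_session)) is O(adjourn_session -> ¬break_seal), and O(adjourn_session) is already established, so O(¬break_seal).
However, premise 2 gives O(break_seal).
We now have both O(¬break_seal) and O(break_seal) — break_seal is simultaneously obligatory and forbidden, violating the D-axiom.

Inconsistent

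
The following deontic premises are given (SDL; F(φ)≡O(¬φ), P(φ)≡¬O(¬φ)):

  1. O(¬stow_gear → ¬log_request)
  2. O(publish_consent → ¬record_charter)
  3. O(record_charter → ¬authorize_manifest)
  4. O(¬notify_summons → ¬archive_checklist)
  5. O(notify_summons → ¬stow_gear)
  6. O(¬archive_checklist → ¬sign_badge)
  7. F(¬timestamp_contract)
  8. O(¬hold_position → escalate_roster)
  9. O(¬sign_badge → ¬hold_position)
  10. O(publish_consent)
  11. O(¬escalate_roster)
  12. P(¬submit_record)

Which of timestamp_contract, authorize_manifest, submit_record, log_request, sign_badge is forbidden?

log_request

Premise 11 gives O(¬escalate_roster).
Premise 8 is O(¬hold_position → escalate_roster); contrapositively O(¬escalate_roster → hold_position). Since O(¬escalate_roster) holds, K gives O(hold_position).
Premise 9 is O(¬sign_badge → ¬hold_position); contrapositively O(hold_position → sign_badge). Since O(hold_position) holds, K gives O(sign_badge).
Premise 6, O(¬archive_checklist → ¬sign_badge), contraposes to O(sign_badge → archive_checklist); with O(sign_badge) we get O(archive_checklist).
The contrapositive of premise 4 (O(¬notify_summons → ¬archive_checklist)) is O(archive_checklist → notify_summons), and O(archive_checklist) is already established, so O(notify_summons).
From O(notify_summons) and premise 5, O(notify_summons → ¬stow_gear), we obtain O(¬stow_gear).
From O(¬stow_gear) and premise 1, O(¬stow_gear → ¬log_request), we obtain O(¬log_request).
So O(¬log_request) holds, i.e. log_request is forbidden. None of the other listed options is forbidden under the premises.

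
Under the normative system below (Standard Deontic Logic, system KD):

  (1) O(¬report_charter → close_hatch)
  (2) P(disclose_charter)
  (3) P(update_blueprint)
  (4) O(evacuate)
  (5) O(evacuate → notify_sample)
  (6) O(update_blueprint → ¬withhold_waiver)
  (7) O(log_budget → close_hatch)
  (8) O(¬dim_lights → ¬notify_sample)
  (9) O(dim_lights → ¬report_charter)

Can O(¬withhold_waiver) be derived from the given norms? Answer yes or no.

Premise 6 is O(update_blueprint → ¬withhold_waiver), but O(update_blueprint) is not derivable from the premises (the permission P(update_blueprint) asserts only ¬O(¬update_blueprint), not O(update_blueprint)), so it does not yield O(¬withhold_waiver).
No other premise forces O(¬withhold_waiver). An ideal world satisfying every premise can still have ¬withhold_waiver false, so O(¬withhold_waiver) is not derivable.

No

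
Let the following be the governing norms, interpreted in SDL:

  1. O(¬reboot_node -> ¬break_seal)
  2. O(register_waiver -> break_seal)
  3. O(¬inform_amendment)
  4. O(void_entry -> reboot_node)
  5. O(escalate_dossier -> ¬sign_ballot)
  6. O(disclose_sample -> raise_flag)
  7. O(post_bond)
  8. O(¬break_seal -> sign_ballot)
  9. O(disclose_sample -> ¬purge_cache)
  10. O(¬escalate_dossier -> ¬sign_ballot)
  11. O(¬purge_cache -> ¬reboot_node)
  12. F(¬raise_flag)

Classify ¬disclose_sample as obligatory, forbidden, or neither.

Obligatory

By case analysis on escalate_dossier: premise 5 gives O(escalate_dossier -> ¬sign_ballot) and premise 10 gives O(¬escalate_dossier -> ¬sign_ballot), so O(¬sign_ballot) either way.
Premise 8 is O(¬break_seal -> sign_ballot); contrapositively O(¬sign_ballot -> break_seal). Since O(¬sign_ballot) holds, K gives O(break_seal).
Premise 1 is O(¬reboot_node -> ¬break_seal); contrapositively O(break_seal -> reboot_node). Since O(break_seal) holds, K gives O(reboot_node).
Premise 11 is O(¬purge_cache -> ¬reboot_node); contrapositively O(reboot_node -> purge_cache). Since O(reboot_node) holds, K gives O(purge_cache).
Premise 9, O(disclose_sample -> ¬purge_cache), contraposes to O(purge_cache -> ¬disclose_sample); with O(purge_cache) we get O(¬disclose_sample).
Premises 2, 3, 4, 6, 7, 12 do not contribute to this derivation.
Hence ¬disclose_sample is obligatory.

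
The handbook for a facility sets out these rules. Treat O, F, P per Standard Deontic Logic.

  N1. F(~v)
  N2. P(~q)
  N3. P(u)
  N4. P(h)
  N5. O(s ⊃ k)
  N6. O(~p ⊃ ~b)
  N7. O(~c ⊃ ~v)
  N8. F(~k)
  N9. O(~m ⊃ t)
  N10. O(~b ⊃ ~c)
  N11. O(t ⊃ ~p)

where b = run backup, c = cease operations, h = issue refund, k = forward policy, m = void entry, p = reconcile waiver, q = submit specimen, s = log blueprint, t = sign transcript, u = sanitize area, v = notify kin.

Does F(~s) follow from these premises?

Premise 5 is O(s ⊃ k); even if O(k) held, inferring O(s) would be affirming the consequent — invalid.
No other premise forces O(s). An ideal world satisfying every premise can still have ~s true, so F(~s) is not derivable.

No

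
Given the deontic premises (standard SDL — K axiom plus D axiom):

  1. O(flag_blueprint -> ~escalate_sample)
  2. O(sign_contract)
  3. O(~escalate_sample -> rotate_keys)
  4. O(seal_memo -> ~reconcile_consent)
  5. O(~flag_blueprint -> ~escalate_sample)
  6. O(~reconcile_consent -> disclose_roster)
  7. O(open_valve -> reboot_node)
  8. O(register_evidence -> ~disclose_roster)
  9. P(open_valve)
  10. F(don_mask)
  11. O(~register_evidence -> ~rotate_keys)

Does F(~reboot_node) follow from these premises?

Premise 7 is O(open_valve -> reboot_node), but O(open_valve) is not derivable from the premises (the permission P(open_valve) asserts only ~O(~open_valve), not O(open_valve)), so it does not yield O(reboot_node).
No other premise forces O(reboot_node). An ideal world satisfying every premise can still have ~reboot_node true, so F(~reboot_node) is not derivable.

No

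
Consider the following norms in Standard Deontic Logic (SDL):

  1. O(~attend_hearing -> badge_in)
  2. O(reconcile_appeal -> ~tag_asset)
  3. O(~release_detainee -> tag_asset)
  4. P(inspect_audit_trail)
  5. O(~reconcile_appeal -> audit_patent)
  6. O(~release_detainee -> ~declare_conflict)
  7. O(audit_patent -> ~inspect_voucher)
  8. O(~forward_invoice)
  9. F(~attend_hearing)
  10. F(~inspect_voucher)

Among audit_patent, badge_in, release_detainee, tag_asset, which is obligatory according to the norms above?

Premise 10, F(~inspect_voucher), is equivalent to O(inspect_voucher).
The contrapositive of premise 7 (O(audit_patent -> ~inspect_voucher)) is O(inspect_voucher -> ~audit_patent), and O(inspect_voucher) is already established, so O(~audit_patent).
The contrapositive of premise 5 (O(~reconcile_appeal -> audit_patent)) is O(~audit_patent -> reconcile_appeal), and O(~audit_patent) is already established, so O(reconcile_appeal).
From O(reconcile_appeal) and premise 2, O(reconcile_appeal -> ~tag_asset), we obtain O(~tag_asset).
Premise 3, O(~release_detainee -> tag_asset), contraposes to O(~tag_asset -> release_detainee); with O(~tag_asset) we get O(release_detainee).
So O(release_detainee) holds — release_detainee is obligatory. None of the other listed options is made obligatory by any chain of premises.

release_detainee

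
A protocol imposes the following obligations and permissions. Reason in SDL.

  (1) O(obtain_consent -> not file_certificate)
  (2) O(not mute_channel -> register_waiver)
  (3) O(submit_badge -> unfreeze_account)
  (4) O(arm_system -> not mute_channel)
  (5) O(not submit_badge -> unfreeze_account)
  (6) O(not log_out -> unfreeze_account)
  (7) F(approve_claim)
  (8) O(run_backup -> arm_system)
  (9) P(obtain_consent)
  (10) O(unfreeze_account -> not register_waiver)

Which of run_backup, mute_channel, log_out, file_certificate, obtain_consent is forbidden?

Premises 3 and 5 cover both cases: O(submit_badge -> unfreeze_account) and O(not submit_badge -> unfreeze_account). Since submit_badge ∨ not submit_badge is a tautology, O(unfreeze_account) follows.
Premise 10 is O(unfreeze_account -> not register_waiver); since O(unfreeze_account), deontic closure gives O(not register_waiver).
The contrapositive of premise 2 (O(not mute_channel -> register_waiver)) is O(not register_waiver -> mute_channel), and O(not register_waiver) is already established, so O(mute_channel).
Premise 4, O(arm_system -> not mute_channel), contraposes to O(mute_channel -> not arm_system); with O(mute_channel) we get O(not arm_system).
The contrapositive of premise 8 (O(run_backup -> arm_system)) is O(not arm_system -> not run_backup), and O(not arm_system) is already established, so O(not run_backup).
So O(not run_backup) holds, i.e. run_backup is forbidden. None of the other listed options is forbidden under the premises.

run_backup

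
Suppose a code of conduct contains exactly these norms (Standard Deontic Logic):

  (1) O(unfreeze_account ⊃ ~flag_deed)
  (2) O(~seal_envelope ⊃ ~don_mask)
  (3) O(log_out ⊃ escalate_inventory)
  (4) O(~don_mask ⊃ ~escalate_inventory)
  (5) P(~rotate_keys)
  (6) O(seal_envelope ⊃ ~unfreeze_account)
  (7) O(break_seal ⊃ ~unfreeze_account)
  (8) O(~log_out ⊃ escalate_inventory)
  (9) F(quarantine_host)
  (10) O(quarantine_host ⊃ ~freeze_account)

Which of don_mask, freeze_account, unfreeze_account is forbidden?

unfreeze_account

Premises 3 and 8 cover both cases: O(log_out ⊃ escalate_inventory) and O(~log_out ⊃ escalate_inventory). Since log_out ∨ ~log_out is a tautology, O(escalate_inventory) follows.
The contrapositive of premise 4 (O(~don_mask ⊃ ~escalate_inventory)) is O(escalate_inventory ⊃ don_mask), and O(escalate_inventory) is already established, so O(don_mask).
Premise 2 is O(~seal_envelope ⊃ ~don_mask); contrapositively O(don_mask ⊃ seal_envelope). Since O(don_mask) holds, K gives O(seal_envelope).
Applying K to premise 6 (O(seal_envelope ⊃ ~unfreeze_account)) and O(seal_envelope) yields O(~unfreeze_account).
So O(~unfreeze_account) holds, i.e. unfreeze_account is forbidden. None of the other listed options is forbidden under the premises.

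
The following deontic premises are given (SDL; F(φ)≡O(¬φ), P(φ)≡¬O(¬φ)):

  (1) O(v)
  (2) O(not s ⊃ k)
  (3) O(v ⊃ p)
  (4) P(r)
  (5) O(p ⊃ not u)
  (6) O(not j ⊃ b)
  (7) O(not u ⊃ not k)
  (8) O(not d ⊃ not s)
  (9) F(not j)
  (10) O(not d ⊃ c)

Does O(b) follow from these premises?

No

Premise 6 is O(not j ⊃ b), but O(not j) is not derivable from the premises, so it does not yield O(b).
No other premise forces O(b). An ideal world satisfying every premise can still have b false, so O(b) is not derivable.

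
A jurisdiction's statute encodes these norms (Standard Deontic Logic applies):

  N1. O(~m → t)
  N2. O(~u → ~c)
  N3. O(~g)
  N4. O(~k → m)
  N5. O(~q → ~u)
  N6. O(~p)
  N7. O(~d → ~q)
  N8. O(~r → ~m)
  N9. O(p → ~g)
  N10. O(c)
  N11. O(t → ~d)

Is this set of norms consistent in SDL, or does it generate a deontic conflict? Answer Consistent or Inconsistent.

Consistent

Premise 9 is O(p → ~g); even if O(~g) held, inferring O(p) would be affirming the consequent — invalid.
So O(p) is not derivable, and the apparent clash with O(~p) does not arise.
A world satisfying every obligation exists (e.g. c=true, d=true, g=false, k=false, m=true, p=false, q=true, r=true, t=false, u=true); no atom is both obligatory and forbidden, so the set is consistent.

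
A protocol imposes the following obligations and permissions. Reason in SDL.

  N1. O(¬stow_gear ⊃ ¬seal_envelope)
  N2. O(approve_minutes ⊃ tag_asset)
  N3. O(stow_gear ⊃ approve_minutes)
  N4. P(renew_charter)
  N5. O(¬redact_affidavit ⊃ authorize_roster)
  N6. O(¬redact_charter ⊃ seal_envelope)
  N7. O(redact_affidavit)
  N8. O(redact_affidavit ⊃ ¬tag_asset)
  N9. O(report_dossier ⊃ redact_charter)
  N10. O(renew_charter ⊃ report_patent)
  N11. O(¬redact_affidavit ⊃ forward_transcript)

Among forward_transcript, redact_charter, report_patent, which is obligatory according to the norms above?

From premise 7 we have O(redact_affidavit).
From O(redact_affidavit) and premise 8, O(redact_affidavit ⊃ ¬tag_asset), we obtain O(¬tag_asset).
Premise 2, O(approve_minutes ⊃ tag_asset), contraposes to O(¬tag_asset ⊃ ¬approve_minutes); with O(¬tag_asset) we get O(¬approve_minutes).
The contrapositive of premise 3 (O(stow_gear ⊃ approve_minutes)) is O(¬approve_minutes ⊃ ¬stow_gear), and O(¬approve_minutes) is already established, so O(¬stow_gear).
With premise 1, O(¬stow_gear ⊃ ¬seal_envelope), the K-axiom yields O(¬seal_envelope).
Premise 6 is O(¬redact_charter ⊃ seal_envelope); contrapositively O(¬seal_envelope ⊃ redact_charter). Since O(¬seal_envelope) holds, K gives O(redact_charter).
So O(redact_charter) holds — redact_charter is obligatory. None of the other listed options is made obligatory by any chain of premises.

redact_charter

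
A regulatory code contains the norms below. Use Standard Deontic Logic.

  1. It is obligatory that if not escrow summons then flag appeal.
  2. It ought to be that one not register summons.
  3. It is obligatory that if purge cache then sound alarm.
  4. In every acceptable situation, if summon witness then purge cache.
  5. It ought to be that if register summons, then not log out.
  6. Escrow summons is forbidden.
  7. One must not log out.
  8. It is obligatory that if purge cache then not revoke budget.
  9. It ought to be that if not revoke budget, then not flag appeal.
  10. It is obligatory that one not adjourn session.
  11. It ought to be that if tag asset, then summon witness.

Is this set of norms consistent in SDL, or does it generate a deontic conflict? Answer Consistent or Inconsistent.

Premise 5 is O(register_summons → ¬log_out); even if O(¬log_out) held, inferring O(register_summons) would be affirming the consequent — invalid.
So O(register_summons) is not derivable, and the apparent clash with O(¬register_summons) does not arise.
A world satisfying every obligation exists (e.g. adjourn_session=false, escrow_summons=false, flag_appeal=true, log_out=false, purge_cache=false, register_summons=false, revoke_budget=true, sound_alarm=false, summon_witness=false, tag_asset=false); no atom is both obligatory and forbidden, so the set is consistent.

Consistent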